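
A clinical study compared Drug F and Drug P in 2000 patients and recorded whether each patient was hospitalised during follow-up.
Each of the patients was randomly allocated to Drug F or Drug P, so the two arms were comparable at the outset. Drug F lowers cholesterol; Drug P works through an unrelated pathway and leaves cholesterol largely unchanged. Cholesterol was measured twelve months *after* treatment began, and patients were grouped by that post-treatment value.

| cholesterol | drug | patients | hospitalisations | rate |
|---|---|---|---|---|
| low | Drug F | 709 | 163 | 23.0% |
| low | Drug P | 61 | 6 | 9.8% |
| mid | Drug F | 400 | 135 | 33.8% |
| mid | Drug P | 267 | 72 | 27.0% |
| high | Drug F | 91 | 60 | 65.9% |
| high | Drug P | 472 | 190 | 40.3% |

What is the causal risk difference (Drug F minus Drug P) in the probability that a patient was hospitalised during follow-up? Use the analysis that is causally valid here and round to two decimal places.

Cholesterol is recorded after the drug and is itself shifted by it — it sits on the causal path from drug to outcome. Conditioning on a mediator would strip out part of the effect we want; the pooled comparison gives the total causal effect.
The causal difference is the pooled difference: 0.298 − 0.335 = -0.037.

-0.04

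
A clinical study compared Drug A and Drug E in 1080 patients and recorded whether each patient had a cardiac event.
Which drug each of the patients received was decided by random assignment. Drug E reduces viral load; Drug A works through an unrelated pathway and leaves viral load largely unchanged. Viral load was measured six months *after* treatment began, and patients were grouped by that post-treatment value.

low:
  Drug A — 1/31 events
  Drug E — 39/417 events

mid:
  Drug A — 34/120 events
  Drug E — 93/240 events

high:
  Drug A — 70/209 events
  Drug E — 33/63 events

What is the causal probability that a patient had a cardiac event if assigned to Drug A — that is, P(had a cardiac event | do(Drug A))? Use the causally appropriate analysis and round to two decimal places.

Within every viral load level Drug A has the lower rate, yet pooled Drug E does — Simpson's reversal.
The distribution of viral load is itself part of what the drug does — it is an intermediate outcome. Holding it fixed would remove that part of the effect; the total effect is the pooled difference.
So P(outcome | do(Drug A)) is just the pooled rate for Drug A: 105/360 = 0.292.

0.29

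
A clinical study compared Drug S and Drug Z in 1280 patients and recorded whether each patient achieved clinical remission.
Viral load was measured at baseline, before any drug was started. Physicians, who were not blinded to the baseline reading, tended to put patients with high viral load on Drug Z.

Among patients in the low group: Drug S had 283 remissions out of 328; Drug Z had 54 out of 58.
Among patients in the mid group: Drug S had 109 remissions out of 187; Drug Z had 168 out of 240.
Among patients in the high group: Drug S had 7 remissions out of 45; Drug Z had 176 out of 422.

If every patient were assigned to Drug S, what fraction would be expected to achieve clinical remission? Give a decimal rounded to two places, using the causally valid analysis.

Drug Z is higher inside every viral load stratum but Drug S is higher in aggregate. Whether to stratify depends on how viral load relates to the drug.
Since viral load is a pre-existing factor (not a product of the drug) and it affects the outcome on its own, it is a confounder. The stratified rates, not the pooled rate, identify the causal effect.
Standardising Drug S to the population viral load mix: 0.302·283/328 + 0.334·109/187 + 0.365·7/45 = 0.511.

0.51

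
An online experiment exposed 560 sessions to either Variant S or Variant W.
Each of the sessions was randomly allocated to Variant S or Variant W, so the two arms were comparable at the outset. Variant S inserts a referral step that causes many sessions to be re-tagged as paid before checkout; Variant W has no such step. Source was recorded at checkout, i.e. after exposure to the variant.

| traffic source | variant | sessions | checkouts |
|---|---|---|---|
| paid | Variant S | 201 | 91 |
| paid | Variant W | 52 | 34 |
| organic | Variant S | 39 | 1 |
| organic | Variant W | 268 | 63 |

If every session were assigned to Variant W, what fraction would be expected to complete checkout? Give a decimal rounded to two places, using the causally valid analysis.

Variant W is higher inside every traffic source stratum but Variant S is higher in aggregate. Whether to stratify depends on how traffic source relates to the variant.
Traffic source is recorded after the variant and is itself shifted by it — it sits on the causal path from variant to outcome. Conditioning on a mediator would strip out part of the effect we want; the pooled comparison gives the total causal effect.
So P(outcome | do(Variant W)) is just the pooled rate for Variant W: 97/320 = 0.303.

0.30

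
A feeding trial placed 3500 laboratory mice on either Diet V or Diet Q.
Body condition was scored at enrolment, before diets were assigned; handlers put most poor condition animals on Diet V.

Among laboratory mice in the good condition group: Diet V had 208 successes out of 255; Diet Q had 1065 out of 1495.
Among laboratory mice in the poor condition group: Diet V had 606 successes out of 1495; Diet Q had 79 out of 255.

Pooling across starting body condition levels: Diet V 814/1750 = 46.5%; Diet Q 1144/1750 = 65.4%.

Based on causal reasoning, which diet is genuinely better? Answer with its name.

Diet V

The starting body condition-specific comparison favours Diet V throughout, but the pooled figures favour Diet Q. The question is whether to condition on starting body condition.
Since starting body condition is a pre-existing factor (not a product of the diet) and it affects the outcome on its own, it is a confounder. The stratified rates, not the pooled rate, identify the causal effect.
Within each level — good condition: 81.6% vs 71.2%; poor condition: 40.5% vs 31.0% — Diet V is higher every time.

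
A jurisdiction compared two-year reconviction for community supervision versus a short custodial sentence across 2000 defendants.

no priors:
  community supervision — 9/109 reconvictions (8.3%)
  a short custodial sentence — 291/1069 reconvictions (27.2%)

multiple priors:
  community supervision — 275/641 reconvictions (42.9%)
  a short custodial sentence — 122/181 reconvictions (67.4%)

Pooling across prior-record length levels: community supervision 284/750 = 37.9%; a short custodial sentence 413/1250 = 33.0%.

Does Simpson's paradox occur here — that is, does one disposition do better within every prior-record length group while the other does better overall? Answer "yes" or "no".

yes

Within each prior-record length level (no priors 8.3% vs 27.2%; multiple priors 42.9% vs 67.4%), community supervision has the lower rate every time. Pooled: 37.9% vs 33.0% — a short custodial sentence has the lower rate overall. The two comparisons disagree.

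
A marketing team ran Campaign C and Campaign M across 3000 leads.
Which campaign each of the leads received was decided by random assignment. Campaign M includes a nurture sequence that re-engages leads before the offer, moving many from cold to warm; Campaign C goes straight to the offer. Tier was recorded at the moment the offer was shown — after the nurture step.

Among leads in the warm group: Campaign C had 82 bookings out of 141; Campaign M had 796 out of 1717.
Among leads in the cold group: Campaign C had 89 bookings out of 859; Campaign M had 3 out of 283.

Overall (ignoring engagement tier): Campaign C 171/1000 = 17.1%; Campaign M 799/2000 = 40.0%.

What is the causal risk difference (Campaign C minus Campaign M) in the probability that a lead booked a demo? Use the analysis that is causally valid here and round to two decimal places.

-0.23

Engagement tier is recorded after the campaign and is itself shifted by it — it sits on the causal path from campaign to outcome. Conditioning on a mediator would strip out part of the effect we want; the pooled comparison gives the total causal effect.
The causal difference is the pooled difference: 0.171 − 0.400 = -0.229.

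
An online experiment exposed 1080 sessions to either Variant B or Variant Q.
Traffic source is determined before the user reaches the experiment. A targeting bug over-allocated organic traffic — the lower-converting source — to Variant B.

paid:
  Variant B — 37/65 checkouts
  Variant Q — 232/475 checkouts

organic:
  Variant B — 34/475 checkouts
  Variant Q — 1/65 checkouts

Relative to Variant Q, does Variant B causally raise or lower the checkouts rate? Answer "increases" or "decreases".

Traffic source is set before the variant has any effect — it is not caused by the variant — and it independently drives the outcome. That makes it a confounder, so the causal comparison is within traffic source levels.
Within each level — paid: 56.9% vs 48.8%; organic: 7.2% vs 1.5% — Variant B is higher every time.

increases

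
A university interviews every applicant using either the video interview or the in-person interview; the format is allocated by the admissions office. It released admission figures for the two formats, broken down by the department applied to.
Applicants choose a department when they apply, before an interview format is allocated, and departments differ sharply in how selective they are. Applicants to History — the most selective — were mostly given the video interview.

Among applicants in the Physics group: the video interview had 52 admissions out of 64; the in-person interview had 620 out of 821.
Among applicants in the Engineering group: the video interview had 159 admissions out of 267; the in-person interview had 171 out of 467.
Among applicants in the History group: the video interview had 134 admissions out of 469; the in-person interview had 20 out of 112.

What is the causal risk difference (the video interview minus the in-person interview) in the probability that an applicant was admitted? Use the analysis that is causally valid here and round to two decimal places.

+0.13

The department-specific comparison favours the video interview throughout, but the pooled figures favour the in-person interview. The question is whether to condition on department.
The imbalance in department arose from how applicants were allocated, not from anything the interview format did; and department independently affects the outcome. The pooled gap is confounded — condition on department.
Adjusting over the population distribution of department: 0.402·(0.812−0.755) + 0.334·(0.596−0.366) + 0.264·(0.286−0.179) = +0.128.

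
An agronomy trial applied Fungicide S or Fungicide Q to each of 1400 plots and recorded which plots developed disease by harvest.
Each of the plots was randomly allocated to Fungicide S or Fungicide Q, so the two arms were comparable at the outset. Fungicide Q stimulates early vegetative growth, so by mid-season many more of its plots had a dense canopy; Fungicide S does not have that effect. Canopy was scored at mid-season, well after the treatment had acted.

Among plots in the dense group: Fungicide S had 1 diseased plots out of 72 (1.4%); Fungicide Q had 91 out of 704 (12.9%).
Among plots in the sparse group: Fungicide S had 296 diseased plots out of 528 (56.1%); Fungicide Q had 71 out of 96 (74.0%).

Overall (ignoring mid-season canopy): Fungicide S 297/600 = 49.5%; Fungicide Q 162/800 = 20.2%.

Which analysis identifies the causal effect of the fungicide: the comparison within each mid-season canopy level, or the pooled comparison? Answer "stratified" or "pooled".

pooled

The stratified and pooled comparisons disagree (Fungicide S wins within each mid-season canopy; Fungicide Q wins overall), so the answer turns on the causal role of mid-season canopy.
Mid-season canopy is recorded after the fungicide and is itself shifted by it — it sits on the causal path from fungicide to outcome. Conditioning on a mediator would strip out part of the effect we want; the pooled comparison gives the total causal effect.
Pooled: Fungicide S 49.5% vs Fungicide Q 20.2%; Fungicide Q is lower overall.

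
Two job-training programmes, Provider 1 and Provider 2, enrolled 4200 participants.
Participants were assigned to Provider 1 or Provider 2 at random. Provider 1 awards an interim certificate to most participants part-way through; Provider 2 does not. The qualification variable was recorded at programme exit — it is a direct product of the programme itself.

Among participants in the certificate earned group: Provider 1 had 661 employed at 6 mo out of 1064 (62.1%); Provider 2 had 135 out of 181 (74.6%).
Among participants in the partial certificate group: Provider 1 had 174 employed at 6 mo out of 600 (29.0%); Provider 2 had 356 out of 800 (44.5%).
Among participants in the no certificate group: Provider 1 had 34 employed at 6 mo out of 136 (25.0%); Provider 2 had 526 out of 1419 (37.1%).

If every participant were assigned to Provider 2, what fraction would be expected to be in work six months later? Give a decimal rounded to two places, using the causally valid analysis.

Qualification attained during the programme lies on the pathway programme → qualification attained during the programme → outcome, so adjusting for it blocks the indirect effect. For the total causal effect of programme, use the unadjusted pooled rates.
So P(outcome | do(Provider 2)) is just the pooled rate for Provider 2: 1017/2400 = 0.424.

0.42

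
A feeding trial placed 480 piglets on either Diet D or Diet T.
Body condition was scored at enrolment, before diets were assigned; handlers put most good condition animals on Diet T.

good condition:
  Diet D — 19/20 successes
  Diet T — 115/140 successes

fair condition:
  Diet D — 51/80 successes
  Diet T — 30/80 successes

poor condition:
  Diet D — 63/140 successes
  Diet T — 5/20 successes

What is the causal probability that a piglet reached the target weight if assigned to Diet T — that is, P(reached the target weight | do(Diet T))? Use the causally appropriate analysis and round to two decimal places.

Starting body condition is set before the diet has any effect — it is not caused by the diet — and it independently drives the outcome. That makes it a confounder, so the causal comparison is within starting body condition levels.
Standardising Diet T to the population starting body condition mix: 0.333·115/140 + 0.333·30/80 + 0.333·5/20 = 0.482.

0.48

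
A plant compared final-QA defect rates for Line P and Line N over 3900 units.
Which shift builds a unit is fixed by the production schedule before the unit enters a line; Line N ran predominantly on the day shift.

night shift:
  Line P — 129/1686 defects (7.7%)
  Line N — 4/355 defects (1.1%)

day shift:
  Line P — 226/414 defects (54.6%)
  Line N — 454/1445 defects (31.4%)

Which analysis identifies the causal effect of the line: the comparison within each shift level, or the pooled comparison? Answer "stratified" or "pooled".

stratified

Within every shift level Line N has the lower rate, yet pooled Line P does — Simpson's reversal.
Nothing the line does changes shift; the imbalance is an allocation artefact. With shift also predicting the outcome, the pooled figure is confounded, and the within-stratum comparison is the causal one.
Within each level — night shift: 7.7% vs 1.1%; day shift: 54.6% vs 31.4% — Line N is lower every time.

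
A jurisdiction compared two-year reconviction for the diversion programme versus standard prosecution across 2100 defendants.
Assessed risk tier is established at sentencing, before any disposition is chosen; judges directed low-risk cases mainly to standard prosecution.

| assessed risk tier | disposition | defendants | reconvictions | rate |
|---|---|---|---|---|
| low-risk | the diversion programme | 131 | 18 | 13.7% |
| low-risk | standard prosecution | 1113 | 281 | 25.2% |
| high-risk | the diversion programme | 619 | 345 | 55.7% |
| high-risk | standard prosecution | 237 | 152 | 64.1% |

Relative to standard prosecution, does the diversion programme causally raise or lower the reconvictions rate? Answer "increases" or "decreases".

Assessed risk tier is set before the disposition has any effect — it is not caused by the disposition — and it independently drives the outcome. That makes it a confounder, so the causal comparison is within assessed risk tier levels.
Within each level — low-risk: 13.7% vs 25.2%; high-risk: 55.7% vs 64.1% — the diversion programme is lower every time.

decreases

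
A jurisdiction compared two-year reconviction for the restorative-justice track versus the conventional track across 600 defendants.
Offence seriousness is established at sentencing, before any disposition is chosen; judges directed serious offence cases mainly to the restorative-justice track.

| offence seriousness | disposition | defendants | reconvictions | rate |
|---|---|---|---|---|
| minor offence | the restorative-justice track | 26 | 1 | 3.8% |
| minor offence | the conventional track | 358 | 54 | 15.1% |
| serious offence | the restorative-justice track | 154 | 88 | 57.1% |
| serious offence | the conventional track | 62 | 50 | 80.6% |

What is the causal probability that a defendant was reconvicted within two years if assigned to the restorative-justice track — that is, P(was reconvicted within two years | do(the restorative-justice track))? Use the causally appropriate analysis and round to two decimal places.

The imbalance in offence seriousness arose from how defendants were allocated, not from anything the disposition did; and offence seriousness independently affects the outcome. The pooled gap is confounded — condition on offence seriousness.
Standardising the restorative-justice track to the population offence seriousness mix: 0.640·1/26 + 0.360·88/154 = 0.230.

0.23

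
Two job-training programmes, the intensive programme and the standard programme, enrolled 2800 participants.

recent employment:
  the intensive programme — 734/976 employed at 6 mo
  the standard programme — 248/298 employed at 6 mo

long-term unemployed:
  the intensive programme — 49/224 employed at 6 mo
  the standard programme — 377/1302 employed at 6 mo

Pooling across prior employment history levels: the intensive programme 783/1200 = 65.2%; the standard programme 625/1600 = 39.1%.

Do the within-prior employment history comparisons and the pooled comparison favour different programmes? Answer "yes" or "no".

yes

Within each prior employment history level (recent employment 75.2% vs 83.2%; long-term unemployed 21.9% vs 29.0%), the standard programme has the higher rate every time. Pooled: 65.2% vs 39.1% — the intensive programme has the higher rate overall. The two comparisons disagree.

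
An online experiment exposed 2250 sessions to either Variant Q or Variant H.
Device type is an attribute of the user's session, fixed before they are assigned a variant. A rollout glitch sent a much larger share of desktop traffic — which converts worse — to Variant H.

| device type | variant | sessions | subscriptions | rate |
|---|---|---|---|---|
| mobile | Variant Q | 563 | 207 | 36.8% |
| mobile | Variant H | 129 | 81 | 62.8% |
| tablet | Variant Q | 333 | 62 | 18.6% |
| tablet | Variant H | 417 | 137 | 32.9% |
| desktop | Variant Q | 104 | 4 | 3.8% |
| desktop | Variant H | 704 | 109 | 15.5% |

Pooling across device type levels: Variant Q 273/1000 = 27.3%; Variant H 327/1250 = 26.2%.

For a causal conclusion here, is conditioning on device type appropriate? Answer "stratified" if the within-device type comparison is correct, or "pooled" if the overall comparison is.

stratified

Device type is set before the variant has any effect — it is not caused by the variant — and it independently drives the outcome. That makes it a confounder, so the causal comparison is within device type levels.
Within each level — mobile: 36.8% vs 62.8%; tablet: 18.6% vs 32.9%; desktop: 3.8% vs 15.5% — Variant H is higher every time.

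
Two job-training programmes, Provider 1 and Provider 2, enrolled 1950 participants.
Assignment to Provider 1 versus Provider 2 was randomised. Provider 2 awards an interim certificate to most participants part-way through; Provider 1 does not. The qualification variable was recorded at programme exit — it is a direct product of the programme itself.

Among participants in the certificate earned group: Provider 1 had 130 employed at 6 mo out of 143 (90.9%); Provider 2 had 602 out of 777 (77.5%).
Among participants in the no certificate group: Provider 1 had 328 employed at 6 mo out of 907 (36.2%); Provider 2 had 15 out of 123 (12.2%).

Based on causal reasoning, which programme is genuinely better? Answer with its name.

Provider 2

The qualification attained during the programme-specific comparison favours Provider 1 throughout, but the pooled figures favour Provider 2. The question is whether to condition on qualification attained during the programme.
Qualification attained during the programme is recorded after the programme and is itself shifted by it — it sits on the causal path from programme to outcome. Conditioning on a mediator would strip out part of the effect we want; the pooled comparison gives the total causal effect.
Pooled: Provider 1 43.6% vs Provider 2 68.6%; Provider 2 is higher overall.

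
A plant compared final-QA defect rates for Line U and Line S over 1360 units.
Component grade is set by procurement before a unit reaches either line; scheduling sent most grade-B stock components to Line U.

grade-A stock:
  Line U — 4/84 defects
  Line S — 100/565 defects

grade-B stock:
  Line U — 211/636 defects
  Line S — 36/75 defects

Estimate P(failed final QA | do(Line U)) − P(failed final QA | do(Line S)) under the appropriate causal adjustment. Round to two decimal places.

Since component grade is a pre-existing factor (not a product of the line) and it affects the outcome on its own, it is a confounder. The stratified rates, not the pooled rate, identify the causal effect.
Adjusting over the population distribution of component grade: 0.477·(0.048−0.177) + 0.523·(0.332−0.480) = -0.139.

-0.14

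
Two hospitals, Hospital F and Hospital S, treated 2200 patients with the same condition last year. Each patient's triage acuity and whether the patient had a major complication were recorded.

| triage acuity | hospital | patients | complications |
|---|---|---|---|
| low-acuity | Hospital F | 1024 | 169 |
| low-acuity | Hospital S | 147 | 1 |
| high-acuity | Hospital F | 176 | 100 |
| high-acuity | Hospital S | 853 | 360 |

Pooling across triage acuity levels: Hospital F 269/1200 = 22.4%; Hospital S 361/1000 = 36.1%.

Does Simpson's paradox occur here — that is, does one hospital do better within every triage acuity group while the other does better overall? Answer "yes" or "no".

Within each triage acuity level (low-acuity 16.5% vs 0.7%; high-acuity 56.8% vs 42.2%), Hospital S has the lower rate every time. Pooled: 22.4% vs 36.1% — Hospital F has the lower rate overall. The two comparisons disagree.

yes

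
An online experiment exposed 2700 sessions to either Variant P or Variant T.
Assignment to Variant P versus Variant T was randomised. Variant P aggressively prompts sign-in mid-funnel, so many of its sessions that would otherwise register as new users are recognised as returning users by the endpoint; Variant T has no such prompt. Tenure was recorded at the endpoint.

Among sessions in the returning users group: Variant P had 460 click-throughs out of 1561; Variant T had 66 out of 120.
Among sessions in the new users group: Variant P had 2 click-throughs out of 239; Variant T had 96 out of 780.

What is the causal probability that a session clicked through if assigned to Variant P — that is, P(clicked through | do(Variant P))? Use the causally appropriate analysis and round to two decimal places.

Because the variant influences user tenure, user tenure is a post-treatment mediator, not a confounder. Stratifying on it would bias the estimate; the causal effect is the crude pooled difference.
So P(outcome | do(Variant P)) is just the pooled rate for Variant P: 462/1800 = 0.257.

0.26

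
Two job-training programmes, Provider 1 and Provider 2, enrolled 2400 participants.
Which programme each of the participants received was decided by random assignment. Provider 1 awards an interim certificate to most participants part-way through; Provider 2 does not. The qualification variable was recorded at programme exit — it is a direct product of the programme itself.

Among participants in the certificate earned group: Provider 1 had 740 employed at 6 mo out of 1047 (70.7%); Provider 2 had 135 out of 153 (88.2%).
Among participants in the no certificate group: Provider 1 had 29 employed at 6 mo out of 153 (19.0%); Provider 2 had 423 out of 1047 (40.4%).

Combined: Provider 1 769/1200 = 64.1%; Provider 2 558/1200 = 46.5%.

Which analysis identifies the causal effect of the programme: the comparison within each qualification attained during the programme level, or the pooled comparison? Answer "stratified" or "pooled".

Within every qualification attained during the programme level Provider 2 has the higher rate, yet pooled Provider 1 does — Simpson's reversal.
Because the programme influences qualification attained during the programme, qualification attained during the programme is a post-treatment mediator, not a confounder. Stratifying on it would bias the estimate; the causal effect is the crude pooled difference.
Pooled: Provider 1 64.1% vs Provider 2 46.5%; Provider 1 is higher overall.

pooled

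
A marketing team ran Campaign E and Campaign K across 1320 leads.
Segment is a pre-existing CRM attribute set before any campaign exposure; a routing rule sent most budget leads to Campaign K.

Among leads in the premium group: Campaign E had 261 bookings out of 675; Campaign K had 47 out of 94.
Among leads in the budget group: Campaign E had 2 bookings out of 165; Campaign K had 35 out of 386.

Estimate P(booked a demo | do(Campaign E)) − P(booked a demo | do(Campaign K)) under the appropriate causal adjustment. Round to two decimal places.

Within every customer segment level Campaign K has the higher rate, yet pooled Campaign E does — Simpson's reversal.
Customer segment satisfies the back-door criterion: it is not a descendant of the campaign, and it blocks the spurious path from campaign to outcome. Adjusting for it (i.e., using the within-customer segment rates) gives the causal effect.
Adjusting over the population distribution of customer segment: 0.583·(0.387−0.500) + 0.417·(0.012−0.091) = -0.099.

-0.10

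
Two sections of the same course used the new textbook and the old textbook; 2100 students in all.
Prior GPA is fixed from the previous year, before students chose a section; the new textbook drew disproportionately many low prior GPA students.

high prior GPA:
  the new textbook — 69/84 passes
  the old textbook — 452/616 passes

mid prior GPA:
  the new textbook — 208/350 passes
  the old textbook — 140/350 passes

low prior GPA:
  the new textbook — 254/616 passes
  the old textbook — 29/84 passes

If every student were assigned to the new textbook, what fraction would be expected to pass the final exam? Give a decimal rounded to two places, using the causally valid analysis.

0.61

the new textbook is higher inside every prior GPA band stratum but the old textbook is higher in aggregate. Whether to stratify depends on how prior GPA band relates to the teaching method.
Here prior GPA band is a common cause — it drives both which teaching method a case falls under and the outcome. The crude comparison mixes populations; the stratum-specific rates are the causally relevant ones.
Standardising the new textbook to the population prior GPA band mix: 0.333·69/84 + 0.333·208/350 + 0.333·254/616 = 0.609.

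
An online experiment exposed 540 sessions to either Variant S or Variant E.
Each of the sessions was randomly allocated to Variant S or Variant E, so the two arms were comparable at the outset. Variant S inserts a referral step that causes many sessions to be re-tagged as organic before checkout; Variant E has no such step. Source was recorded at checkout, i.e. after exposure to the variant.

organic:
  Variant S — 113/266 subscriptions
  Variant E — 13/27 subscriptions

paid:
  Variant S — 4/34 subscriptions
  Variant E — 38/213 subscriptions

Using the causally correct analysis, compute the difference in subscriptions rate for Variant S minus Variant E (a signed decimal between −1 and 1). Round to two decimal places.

+0.18

Traffic source here is a post-treatment variable shaped by the variant; conditioning on it would introduce bias rather than remove it. The overall comparison is the causal one.
The causal difference is the pooled difference: 0.390 − 0.212 = +0.177.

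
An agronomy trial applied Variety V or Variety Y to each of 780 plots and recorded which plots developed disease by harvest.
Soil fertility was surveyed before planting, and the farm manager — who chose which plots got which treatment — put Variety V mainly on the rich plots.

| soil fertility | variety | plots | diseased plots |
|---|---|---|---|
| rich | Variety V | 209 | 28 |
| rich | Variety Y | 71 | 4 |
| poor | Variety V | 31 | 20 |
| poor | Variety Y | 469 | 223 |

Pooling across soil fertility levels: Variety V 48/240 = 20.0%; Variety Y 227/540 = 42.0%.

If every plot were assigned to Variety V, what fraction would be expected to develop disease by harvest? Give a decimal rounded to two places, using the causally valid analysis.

0.46

The soil fertility-specific comparison favours Variety Y throughout, but the pooled figures favour Variety V. The question is whether to condition on soil fertility.
Nothing the variety does changes soil fertility; the imbalance is an allocation artefact. With soil fertility also predicting the outcome, the pooled figure is confounded, and the within-stratum comparison is the causal one.
Standardising Variety V to the population soil fertility mix: 0.359·28/209 + 0.641·20/31 = 0.462.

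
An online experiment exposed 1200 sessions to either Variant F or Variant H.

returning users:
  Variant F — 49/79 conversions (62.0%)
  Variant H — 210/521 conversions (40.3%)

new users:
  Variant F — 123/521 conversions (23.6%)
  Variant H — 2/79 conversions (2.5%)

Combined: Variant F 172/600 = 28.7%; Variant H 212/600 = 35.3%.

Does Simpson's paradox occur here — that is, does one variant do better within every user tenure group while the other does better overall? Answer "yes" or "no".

Within each user tenure level (returning users 62.0% vs 40.3%; new users 23.6% vs 2.5%), Variant F has the higher rate every time. Pooled: 28.7% vs 35.3% — Variant H has the higher rate overall. The two comparisons disagree.

yes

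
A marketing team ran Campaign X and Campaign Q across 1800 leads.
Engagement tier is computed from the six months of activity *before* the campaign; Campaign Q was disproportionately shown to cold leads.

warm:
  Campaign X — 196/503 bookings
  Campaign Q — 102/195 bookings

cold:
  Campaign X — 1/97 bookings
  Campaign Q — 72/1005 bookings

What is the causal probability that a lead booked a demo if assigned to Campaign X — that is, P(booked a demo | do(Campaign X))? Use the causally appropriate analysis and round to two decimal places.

0.16

Within every engagement tier level Campaign Q has the higher rate, yet pooled Campaign X does — Simpson's reversal.
Nothing the campaign does changes engagement tier; the imbalance is an allocation artefact. With engagement tier also predicting the outcome, the pooled figure is confounded, and the within-stratum comparison is the causal one.
Standardising Campaign X to the population engagement tier mix: 0.388·196/503 + 0.612·1/97 = 0.157.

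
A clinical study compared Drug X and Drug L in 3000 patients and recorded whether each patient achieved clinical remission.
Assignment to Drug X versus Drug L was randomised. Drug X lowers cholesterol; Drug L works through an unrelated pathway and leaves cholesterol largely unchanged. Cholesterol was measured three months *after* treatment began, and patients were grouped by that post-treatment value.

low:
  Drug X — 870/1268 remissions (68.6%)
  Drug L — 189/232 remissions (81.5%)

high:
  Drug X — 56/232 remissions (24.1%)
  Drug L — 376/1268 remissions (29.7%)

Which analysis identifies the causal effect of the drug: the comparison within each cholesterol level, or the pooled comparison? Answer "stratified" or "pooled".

Drug L is higher inside every cholesterol stratum but Drug X is higher in aggregate. Whether to stratify depends on how cholesterol relates to the drug.
Stratifying would compare drugs among patients the drugs themselves sorted into cholesterol groups — a form of selection on an intermediate. The unconditioned pooled rates give the total causal effect.
Pooled: Drug X 61.7% vs Drug L 37.7%; Drug X is higher overall.

pooled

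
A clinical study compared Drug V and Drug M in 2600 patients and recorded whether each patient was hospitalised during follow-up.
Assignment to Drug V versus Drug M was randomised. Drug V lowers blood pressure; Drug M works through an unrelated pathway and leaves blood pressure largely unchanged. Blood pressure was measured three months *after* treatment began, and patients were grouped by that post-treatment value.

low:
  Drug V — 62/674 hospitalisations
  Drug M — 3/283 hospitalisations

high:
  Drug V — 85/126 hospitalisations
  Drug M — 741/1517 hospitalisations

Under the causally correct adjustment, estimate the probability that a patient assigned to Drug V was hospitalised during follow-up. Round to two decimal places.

The blood pressure-specific comparison favours Drug M throughout, but the pooled figures favour Drug V. The question is whether to condition on blood pressure.
Because the drug influences blood pressure, blood pressure is a post-treatment mediator, not a confounder. Stratifying on it would bias the estimate; the causal effect is the crude pooled difference.
So P(outcome | do(Drug V)) is just the pooled rate for Drug V: 147/800 = 0.184.

0.18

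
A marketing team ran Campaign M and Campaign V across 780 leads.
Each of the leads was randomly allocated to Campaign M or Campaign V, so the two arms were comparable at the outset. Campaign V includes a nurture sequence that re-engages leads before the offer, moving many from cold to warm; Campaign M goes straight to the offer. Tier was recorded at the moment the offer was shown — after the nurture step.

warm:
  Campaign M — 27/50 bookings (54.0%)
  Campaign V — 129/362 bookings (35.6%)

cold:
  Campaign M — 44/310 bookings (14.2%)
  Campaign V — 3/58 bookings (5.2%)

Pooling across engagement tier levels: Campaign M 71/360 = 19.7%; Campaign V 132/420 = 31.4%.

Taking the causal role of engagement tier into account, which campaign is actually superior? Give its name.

Engagement tier lies on the pathway campaign → engagement tier → outcome, so adjusting for it blocks the indirect effect. For the total causal effect of campaign, use the unadjusted pooled rates.
Pooled: Campaign M 19.7% vs Campaign V 31.4%; Campaign V is higher overall.

Campaign V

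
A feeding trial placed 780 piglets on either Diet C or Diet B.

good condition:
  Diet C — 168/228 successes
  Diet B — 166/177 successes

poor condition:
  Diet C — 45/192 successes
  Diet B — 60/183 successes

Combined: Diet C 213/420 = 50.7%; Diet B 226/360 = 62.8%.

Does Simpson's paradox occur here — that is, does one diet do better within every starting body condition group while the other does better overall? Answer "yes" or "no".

no

Within each starting body condition level (good condition 73.7% vs 93.8%; poor condition 23.4% vs 32.8%), Diet B has the higher rate every time. Pooled: 50.7% vs 62.8% — Diet B has the higher rate overall. They agree.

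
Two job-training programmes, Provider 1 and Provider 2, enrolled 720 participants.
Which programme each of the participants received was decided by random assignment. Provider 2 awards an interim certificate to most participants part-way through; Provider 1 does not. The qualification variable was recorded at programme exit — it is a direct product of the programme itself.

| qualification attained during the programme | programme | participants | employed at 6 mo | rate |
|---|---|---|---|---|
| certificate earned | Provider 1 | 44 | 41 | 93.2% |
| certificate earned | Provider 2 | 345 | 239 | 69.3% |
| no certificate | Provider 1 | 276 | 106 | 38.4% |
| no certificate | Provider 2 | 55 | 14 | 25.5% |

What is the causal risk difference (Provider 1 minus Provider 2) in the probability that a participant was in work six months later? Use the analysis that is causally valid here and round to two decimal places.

Qualification attained during the programme is recorded after the programme and is itself shifted by it — it sits on the causal path from programme to outcome. Conditioning on a mediator would strip out part of the effect we want; the pooled comparison gives the total causal effect.
The causal difference is the pooled difference: 0.459 − 0.632 = -0.173.

-0.17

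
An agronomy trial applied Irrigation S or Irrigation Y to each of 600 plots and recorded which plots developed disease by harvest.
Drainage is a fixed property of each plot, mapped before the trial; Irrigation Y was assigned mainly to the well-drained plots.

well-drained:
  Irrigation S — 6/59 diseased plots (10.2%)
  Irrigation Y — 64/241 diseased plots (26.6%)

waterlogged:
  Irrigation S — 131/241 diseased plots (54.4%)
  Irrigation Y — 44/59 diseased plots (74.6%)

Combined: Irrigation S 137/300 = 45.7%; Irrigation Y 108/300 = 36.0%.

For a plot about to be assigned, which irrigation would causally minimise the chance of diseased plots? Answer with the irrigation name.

Irrigation S

Irrigation S is lower inside every field drainage stratum but Irrigation Y is lower in aggregate. Whether to stratify depends on how field drainage relates to the irrigation.
Since field drainage is a pre-existing factor (not a product of the irrigation) and it affects the outcome on its own, it is a confounder. The stratified rates, not the pooled rate, identify the causal effect.
Within each level — well-drained: 10.2% vs 26.6%; waterlogged: 54.4% vs 74.6% — Irrigation S is lower every time.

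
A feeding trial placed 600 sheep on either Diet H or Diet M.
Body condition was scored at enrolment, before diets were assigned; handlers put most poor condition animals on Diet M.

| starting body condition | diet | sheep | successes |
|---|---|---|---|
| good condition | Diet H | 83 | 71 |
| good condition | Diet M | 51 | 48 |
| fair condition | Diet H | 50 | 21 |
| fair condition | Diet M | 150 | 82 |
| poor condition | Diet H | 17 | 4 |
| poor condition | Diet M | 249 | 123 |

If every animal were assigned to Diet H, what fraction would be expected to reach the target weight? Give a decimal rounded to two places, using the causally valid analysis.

0.44

The starting body condition-specific comparison favours Diet M throughout, but the pooled figures favour Diet H. The question is whether to condition on starting body condition.
Starting body condition satisfies the back-door criterion: it is not a descendant of the diet, and it blocks the spurious path from diet to outcome. Adjusting for it (i.e., using the within-starting body condition rates) gives the causal effect.
Standardising Diet H to the population starting body condition mix: 0.223·71/83 + 0.333·21/50 + 0.443·4/17 = 0.435.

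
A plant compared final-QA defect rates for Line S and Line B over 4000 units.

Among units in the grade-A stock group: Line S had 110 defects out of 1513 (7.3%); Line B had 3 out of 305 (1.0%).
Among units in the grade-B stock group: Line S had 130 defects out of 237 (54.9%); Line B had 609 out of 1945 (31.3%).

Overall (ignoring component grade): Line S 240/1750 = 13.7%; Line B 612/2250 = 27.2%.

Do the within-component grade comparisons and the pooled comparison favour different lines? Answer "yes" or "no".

yes

Within each component grade level (grade-A stock 7.3% vs 1.0%; grade-B stock 54.9% vs 31.3%), Line B has the lower rate every time. Pooled: 13.7% vs 27.2% — Line S has the lower rate overall. The two comparisons disagree.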